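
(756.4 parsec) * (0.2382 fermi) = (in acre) 1.374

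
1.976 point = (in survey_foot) 0.002287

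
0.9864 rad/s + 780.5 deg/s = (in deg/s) 837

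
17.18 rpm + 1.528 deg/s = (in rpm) 17.43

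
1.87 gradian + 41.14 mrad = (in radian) 0.07051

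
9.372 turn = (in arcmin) 2.024e+05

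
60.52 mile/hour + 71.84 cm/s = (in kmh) 99.98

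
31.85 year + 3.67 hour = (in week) 1661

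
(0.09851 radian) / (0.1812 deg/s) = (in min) 0.5192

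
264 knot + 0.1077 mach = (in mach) 0.5066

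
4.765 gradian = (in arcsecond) 1.544e+04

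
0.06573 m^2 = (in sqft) 0.7075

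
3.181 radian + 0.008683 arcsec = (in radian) 3.181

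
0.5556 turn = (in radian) 3.491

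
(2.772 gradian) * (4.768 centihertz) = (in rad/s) 0.002076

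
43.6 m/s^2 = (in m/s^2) 43.6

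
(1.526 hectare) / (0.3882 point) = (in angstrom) 1.114e+18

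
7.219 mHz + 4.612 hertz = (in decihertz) 46.19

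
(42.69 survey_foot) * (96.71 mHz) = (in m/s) 1.258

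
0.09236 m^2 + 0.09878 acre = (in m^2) 399.8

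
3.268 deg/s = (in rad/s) 0.05704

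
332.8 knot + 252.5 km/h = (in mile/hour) 539.9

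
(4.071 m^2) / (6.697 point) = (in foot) 5653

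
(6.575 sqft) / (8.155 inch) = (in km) 0.002949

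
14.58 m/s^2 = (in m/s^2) 14.58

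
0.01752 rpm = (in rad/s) 0.001835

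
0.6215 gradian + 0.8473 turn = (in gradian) 339.5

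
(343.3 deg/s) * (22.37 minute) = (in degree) 4.608e+05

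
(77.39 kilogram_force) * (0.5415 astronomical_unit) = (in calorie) 1.469e+13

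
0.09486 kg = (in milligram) 9.486e+04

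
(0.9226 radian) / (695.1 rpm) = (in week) 2.096e-08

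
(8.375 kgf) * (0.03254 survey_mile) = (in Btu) 4.077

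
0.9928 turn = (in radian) 6.238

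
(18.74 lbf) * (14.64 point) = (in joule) 0.4305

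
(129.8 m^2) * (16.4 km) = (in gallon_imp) 4.683e+08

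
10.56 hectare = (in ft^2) 1.137e+06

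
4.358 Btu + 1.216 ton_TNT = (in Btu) 4.822e+06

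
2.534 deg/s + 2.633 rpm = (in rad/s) 0.32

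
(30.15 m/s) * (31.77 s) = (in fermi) 9.579e+17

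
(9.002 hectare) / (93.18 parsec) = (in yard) 3.424e-14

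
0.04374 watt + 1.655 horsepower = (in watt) 1234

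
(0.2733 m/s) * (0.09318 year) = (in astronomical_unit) 5.368e-06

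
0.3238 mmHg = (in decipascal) 431.7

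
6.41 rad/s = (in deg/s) 367.3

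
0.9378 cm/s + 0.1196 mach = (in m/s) 40.73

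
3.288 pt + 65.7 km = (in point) 1.862e+08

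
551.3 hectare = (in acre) 1362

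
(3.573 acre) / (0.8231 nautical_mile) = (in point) 2.689e+04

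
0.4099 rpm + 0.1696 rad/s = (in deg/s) 12.18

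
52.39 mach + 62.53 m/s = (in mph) 4.004e+04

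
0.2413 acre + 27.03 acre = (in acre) 27.27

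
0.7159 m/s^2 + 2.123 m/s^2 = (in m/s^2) 2.839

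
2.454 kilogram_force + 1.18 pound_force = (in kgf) 2.989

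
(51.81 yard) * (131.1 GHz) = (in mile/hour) 1.389e+13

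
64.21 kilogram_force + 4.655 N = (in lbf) 142.6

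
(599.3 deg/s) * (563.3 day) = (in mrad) 5.091e+11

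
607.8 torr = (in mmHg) 607.8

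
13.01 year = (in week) 678.4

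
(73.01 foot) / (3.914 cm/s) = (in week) 0.0009401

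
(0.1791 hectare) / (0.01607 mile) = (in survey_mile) 0.04303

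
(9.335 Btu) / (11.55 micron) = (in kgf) 8.695e+07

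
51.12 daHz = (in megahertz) 0.0005112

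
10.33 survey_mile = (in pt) 4.712e+07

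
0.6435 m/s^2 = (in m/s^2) 0.6435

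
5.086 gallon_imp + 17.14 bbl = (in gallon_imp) 604.5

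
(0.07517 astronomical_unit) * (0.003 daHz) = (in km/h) 1.214e+09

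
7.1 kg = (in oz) 250.4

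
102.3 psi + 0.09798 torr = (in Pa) 7.053e+05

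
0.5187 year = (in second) 1.636e+07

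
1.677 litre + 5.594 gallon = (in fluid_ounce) 772.7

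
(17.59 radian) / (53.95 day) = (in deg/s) 0.0002162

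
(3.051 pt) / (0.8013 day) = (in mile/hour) 3.478e-08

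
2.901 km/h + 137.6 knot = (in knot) 139.2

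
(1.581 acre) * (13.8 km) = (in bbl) 5.553e+08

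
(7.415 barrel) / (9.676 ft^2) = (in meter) 1.311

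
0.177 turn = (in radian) 1.112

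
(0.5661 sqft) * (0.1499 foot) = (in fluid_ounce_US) 81.25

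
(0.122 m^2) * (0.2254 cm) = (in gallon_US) 0.07264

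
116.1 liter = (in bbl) 0.7302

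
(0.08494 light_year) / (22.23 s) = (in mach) 1.062e+11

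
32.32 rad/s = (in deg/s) 1852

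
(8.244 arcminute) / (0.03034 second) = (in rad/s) 0.07904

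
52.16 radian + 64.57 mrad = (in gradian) 3325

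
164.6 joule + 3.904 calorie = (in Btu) 0.1715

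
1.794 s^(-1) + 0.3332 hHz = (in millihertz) 3.511e+04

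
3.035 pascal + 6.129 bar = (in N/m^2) 6.129e+05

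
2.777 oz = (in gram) 78.73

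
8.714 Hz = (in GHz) 8.714e-09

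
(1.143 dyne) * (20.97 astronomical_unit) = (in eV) 2.238e+26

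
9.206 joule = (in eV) 5.746e+19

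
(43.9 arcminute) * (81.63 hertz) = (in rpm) 9.954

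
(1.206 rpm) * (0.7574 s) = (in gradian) 6.089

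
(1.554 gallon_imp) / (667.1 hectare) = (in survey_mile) 6.58e-13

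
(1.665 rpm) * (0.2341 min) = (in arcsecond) 5.052e+05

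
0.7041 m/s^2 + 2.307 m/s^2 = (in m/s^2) 3.011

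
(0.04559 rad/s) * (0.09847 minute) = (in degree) 15.43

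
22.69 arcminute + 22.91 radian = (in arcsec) 4.727e+06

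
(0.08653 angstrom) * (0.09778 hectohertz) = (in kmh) 3.046e-10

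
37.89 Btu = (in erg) 3.998e+11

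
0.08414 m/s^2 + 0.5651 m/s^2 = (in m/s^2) 0.6492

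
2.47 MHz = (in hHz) 2.47e+04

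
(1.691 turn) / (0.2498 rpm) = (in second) 406.2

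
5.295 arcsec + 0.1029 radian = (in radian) 0.1029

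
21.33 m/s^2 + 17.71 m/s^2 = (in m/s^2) 39.04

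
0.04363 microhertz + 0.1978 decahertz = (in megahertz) 1.978e-06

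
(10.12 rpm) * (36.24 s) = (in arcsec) 7.922e+06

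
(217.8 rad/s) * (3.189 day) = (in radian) 6.001e+07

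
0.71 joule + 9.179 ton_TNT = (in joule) 3.84e+10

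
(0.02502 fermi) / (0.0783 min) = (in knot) 1.035e-17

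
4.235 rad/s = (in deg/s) 242.6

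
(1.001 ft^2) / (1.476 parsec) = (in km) 2.042e-21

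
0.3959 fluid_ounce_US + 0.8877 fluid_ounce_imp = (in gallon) 0.009756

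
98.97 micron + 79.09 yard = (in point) 2.05e+05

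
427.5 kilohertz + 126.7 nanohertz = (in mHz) 4.275e+08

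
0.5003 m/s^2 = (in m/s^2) 0.5003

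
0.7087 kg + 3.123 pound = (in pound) 4.685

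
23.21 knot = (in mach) 0.03507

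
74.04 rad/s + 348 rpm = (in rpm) 1055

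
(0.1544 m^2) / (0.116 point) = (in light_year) 3.988e-13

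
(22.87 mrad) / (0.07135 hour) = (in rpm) 0.0008502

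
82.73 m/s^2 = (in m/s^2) 82.73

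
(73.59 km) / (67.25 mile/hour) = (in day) 0.02833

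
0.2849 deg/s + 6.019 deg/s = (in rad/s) 0.11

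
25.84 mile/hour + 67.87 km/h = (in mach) 0.08929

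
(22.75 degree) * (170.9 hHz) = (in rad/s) 6786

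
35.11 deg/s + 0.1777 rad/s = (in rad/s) 0.7905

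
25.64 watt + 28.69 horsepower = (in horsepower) 28.72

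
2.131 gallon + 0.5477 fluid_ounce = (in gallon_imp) 1.778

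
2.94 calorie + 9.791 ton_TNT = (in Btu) 3.883e+07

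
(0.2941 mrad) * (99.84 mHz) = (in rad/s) 2.936e-05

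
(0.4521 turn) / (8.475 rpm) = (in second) 3.201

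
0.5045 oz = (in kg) 0.0143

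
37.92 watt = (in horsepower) 0.05085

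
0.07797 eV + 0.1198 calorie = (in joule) 0.5012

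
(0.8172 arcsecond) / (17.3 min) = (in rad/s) 3.817e-09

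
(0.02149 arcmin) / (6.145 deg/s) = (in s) 5.829e-05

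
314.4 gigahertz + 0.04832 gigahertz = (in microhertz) 3.144e+17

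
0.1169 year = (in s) 3.687e+06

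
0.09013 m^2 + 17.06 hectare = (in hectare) 17.06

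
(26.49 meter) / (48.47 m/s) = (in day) 6.326e-06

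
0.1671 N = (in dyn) 1.671e+04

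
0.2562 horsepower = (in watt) 191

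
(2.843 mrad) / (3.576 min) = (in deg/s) 0.0007592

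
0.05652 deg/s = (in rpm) 0.00942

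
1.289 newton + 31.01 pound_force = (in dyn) 1.392e+07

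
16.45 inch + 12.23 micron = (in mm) 417.8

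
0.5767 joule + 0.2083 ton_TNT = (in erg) 8.715e+15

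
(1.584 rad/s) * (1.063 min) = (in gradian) 6432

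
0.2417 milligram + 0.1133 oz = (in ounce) 0.1133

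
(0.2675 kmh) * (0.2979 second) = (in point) 62.75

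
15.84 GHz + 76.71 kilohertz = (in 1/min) 9.504e+11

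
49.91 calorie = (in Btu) 0.1979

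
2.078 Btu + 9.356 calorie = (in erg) 2.232e+10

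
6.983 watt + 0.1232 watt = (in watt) 7.106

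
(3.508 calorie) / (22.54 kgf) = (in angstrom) 6.64e+08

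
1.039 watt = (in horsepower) 0.001393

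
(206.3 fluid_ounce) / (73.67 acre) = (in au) 1.368e-19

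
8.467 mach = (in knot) 5604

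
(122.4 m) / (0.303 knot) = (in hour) 0.2181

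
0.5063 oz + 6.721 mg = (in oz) 0.5065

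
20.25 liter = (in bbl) 0.1274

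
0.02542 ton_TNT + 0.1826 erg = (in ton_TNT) 0.02542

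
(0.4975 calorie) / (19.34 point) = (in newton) 305.1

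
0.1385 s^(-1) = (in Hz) 0.1385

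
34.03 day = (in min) 4.9e+04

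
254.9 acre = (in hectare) 103.2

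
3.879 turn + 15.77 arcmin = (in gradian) 1552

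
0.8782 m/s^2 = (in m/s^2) 0.8782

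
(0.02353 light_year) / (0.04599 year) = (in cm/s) 1.535e+10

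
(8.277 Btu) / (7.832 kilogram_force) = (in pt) 3.223e+05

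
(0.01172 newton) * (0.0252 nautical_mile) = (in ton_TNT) 1.307e-10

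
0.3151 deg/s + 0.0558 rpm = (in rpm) 0.1083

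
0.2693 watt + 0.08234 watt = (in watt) 0.3516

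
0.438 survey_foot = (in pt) 378.4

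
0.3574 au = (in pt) 1.516e+14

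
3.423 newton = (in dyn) 3.423e+05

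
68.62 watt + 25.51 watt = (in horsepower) 0.1262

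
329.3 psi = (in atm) 22.41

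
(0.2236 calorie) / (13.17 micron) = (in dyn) 7.104e+09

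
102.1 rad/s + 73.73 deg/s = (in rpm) 987.3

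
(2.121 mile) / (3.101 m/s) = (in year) 3.49e-05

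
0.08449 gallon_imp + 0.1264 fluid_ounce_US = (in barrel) 0.002439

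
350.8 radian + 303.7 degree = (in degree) 2.04e+04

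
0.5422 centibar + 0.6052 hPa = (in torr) 4.521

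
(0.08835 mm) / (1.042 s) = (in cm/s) 0.008479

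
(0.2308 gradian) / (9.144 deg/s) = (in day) 2.629e-07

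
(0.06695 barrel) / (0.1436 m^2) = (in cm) 7.412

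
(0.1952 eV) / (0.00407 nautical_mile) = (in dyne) 4.149e-16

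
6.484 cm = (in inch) 2.553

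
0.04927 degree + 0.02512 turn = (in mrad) 158.7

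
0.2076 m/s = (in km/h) 0.7474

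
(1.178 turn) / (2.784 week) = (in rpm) 4.198e-05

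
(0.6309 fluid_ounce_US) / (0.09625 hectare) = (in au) 1.296e-19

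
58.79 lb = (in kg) 26.67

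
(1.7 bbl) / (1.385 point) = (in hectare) 0.05532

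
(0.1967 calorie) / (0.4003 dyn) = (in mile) 127.8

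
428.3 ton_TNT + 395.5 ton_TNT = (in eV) 2.151e+31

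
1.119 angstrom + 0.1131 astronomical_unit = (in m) 1.692e+10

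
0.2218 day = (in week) 0.03169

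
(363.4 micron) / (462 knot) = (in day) 1.77e-11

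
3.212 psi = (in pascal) 2.215e+04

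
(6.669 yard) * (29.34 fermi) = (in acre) 4.421e-17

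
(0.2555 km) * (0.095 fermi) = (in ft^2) 2.613e-13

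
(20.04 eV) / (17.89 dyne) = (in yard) 1.963e-14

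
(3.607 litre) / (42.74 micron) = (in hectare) 0.008439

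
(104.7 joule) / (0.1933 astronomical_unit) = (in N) 3.621e-09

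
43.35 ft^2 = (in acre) 0.0009952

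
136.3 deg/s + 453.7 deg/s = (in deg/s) 590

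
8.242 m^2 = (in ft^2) 88.72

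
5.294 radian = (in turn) 0.8426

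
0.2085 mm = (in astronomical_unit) 1.394e-15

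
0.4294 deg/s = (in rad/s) 0.007494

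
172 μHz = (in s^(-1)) 0.000172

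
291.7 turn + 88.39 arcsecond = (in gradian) 1.167e+05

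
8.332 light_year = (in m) 7.883e+16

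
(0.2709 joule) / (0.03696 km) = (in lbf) 0.001648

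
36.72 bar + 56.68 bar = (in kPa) 9340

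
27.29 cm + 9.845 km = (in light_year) 1.041e-12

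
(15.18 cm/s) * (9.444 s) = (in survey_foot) 4.703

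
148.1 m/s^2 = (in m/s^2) 148.1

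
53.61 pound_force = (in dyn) 2.385e+07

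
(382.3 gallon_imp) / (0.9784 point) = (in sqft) 5.42e+04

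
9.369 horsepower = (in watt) 6986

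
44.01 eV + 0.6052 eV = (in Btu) 6.775e-21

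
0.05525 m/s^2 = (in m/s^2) 0.05525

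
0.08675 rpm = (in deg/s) 0.5205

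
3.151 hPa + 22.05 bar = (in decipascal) 2.205e+07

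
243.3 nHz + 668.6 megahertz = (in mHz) 6.686e+11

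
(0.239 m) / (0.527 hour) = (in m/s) 0.000126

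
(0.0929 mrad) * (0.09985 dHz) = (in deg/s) 5.315e-05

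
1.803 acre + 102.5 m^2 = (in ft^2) 7.964e+04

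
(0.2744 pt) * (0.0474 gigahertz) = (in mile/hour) 1.026e+04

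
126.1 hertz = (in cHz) 1.261e+04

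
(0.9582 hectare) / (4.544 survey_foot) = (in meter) 6918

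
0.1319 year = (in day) 48.14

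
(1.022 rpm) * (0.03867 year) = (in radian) 1.305e+05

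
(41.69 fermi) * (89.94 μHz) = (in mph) 8.388e-18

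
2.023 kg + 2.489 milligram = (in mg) 2.023e+06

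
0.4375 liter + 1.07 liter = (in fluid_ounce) 50.97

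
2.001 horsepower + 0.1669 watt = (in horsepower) 2.001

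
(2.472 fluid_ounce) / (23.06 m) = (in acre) 7.834e-10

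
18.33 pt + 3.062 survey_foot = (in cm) 93.98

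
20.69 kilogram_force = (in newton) 202.9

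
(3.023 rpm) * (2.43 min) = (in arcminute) 1.587e+05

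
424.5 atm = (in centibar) 4.301e+04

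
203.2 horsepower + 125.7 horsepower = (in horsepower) 328.9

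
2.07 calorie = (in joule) 8.661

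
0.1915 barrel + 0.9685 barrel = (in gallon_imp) 40.57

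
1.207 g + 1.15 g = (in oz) 0.08314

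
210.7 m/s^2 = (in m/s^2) 210.7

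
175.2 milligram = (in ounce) 0.00618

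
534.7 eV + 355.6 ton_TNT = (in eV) 9.286e+30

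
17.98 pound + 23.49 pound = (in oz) 663.5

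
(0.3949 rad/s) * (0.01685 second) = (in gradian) 0.4236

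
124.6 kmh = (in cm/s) 3461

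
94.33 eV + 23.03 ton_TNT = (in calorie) 2.303e+10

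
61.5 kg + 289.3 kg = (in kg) 350.8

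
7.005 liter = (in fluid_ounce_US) 236.9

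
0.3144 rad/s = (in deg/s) 18.01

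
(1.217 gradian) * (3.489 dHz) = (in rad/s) 0.00667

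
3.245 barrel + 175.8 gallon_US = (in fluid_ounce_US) 3.995e+04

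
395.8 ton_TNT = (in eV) 1.034e+31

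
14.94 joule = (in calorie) 3.571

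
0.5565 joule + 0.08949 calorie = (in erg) 9.309e+06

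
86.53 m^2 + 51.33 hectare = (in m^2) 5.134e+05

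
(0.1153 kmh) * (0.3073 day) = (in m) 850.4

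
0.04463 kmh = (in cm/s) 1.24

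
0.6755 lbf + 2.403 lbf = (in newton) 13.69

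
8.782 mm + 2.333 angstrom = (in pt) 24.89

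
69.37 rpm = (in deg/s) 416.2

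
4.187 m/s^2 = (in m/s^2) 4.187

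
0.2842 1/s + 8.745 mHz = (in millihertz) 292.9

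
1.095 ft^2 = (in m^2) 0.1017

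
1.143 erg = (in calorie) 2.732e-08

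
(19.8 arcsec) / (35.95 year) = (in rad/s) 8.467e-14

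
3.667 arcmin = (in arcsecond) 220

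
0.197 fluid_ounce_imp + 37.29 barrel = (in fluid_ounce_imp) 2.087e+05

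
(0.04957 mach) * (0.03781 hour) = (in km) 2.297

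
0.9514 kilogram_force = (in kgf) 0.9514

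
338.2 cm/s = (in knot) 6.574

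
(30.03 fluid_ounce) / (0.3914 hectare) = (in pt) 0.0006432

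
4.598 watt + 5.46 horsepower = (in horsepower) 5.466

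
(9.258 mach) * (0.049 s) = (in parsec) 5.006e-15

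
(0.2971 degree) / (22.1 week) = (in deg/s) 2.223e-08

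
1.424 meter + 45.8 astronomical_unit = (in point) 1.942e+16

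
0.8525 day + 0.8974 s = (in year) 0.002336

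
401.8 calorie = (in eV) 1.049e+22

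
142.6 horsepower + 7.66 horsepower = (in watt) 1.12e+05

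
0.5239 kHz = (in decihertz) 5239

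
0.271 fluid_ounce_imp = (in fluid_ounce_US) 0.2604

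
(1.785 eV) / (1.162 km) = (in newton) 2.461e-22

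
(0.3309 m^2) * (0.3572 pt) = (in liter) 0.0417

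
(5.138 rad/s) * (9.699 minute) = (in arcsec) 6.167e+08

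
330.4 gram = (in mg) 3.304e+05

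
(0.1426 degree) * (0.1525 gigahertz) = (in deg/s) 2.175e+07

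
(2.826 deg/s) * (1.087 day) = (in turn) 737.2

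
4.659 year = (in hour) 4.081e+04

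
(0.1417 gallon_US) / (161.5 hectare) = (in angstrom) 3.321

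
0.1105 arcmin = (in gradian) 0.002046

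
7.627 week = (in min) 7.688e+04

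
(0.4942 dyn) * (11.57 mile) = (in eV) 5.743e+17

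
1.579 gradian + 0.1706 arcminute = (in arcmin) 85.44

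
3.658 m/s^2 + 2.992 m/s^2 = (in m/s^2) 6.65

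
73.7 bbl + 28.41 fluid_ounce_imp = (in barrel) 73.71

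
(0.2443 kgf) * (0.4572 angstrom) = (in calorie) 2.618e-11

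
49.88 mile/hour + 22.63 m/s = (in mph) 100.5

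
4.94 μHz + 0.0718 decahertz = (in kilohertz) 0.000718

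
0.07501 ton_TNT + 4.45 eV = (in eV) 1.959e+27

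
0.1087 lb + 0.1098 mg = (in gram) 49.31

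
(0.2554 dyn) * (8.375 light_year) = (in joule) 2.024e+11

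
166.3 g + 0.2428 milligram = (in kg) 0.1663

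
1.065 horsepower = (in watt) 794.2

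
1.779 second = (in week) 2.941e-06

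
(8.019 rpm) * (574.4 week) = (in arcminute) 1.003e+12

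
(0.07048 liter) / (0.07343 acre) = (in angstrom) 2372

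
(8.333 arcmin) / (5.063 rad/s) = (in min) 7.979e-06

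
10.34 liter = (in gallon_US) 2.732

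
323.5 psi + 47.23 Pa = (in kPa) 2231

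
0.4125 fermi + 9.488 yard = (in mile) 0.005391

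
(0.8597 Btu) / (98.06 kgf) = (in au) 6.305e-12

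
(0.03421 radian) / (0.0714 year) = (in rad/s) 1.519e-08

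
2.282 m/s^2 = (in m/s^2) 2.282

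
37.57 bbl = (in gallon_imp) 1314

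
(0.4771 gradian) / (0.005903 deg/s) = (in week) 0.0001203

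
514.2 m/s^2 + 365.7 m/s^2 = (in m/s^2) 879.9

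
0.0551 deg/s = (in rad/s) 0.0009617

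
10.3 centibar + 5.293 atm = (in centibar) 546.6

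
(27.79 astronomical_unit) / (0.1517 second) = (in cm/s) 2.74e+15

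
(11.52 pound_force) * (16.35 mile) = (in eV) 8.416e+24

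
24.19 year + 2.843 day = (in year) 24.2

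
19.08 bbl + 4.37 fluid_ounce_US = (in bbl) 19.08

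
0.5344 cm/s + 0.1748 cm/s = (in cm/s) 0.7092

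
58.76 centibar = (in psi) 8.522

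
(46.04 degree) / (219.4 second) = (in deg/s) 0.2098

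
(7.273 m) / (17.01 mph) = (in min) 0.01594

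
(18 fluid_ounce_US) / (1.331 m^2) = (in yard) 0.0004374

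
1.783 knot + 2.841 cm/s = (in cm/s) 94.57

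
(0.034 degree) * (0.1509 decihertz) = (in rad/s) 8.955e-06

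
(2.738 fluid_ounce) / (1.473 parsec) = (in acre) 4.402e-25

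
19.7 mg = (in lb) 4.343e-05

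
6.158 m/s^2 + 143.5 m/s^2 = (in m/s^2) 149.7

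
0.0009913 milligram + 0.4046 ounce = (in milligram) 1.147e+04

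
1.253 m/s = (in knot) 2.436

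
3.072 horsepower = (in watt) 2291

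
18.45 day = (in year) 0.05055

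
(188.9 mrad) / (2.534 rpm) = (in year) 2.257e-08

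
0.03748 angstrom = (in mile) 2.329e-15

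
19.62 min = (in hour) 0.327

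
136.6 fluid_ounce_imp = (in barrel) 0.02441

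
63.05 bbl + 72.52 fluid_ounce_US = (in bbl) 63.06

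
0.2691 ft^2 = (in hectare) 2.5e-06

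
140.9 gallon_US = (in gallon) 140.9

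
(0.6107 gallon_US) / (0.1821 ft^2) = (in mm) 136.6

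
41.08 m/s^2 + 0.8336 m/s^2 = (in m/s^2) 41.91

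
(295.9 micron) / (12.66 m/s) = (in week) 3.865e-11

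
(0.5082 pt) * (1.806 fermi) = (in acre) 8.001e-23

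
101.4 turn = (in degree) 3.65e+04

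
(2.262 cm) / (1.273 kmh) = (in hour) 1.777e-05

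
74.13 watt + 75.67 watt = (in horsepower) 0.2009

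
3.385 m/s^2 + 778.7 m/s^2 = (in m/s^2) 782.1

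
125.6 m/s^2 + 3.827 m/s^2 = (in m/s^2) 129.4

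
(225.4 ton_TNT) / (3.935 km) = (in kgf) 2.444e+07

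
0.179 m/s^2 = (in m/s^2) 0.179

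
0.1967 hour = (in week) 0.001171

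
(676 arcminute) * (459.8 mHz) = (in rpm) 0.8634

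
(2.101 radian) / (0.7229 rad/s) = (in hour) 0.0008073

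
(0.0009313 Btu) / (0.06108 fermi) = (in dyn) 1.609e+21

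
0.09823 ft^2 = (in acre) 2.255e-06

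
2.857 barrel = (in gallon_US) 120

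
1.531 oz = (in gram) 43.4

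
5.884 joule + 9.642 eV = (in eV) 3.673e+19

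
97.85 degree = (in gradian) 108.7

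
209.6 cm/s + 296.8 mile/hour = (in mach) 0.3958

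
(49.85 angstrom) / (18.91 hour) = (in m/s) 7.323e-14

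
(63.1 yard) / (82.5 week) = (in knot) 2.248e-06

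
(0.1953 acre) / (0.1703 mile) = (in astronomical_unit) 1.928e-11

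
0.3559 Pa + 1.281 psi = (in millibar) 88.33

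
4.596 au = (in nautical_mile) 3.712e+08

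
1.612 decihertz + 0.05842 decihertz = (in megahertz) 1.67e-07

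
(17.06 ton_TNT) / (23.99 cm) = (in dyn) 2.975e+16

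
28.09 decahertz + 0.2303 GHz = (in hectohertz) 2.303e+06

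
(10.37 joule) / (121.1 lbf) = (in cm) 1.925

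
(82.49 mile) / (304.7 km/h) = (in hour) 0.4357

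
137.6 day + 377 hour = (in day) 153.3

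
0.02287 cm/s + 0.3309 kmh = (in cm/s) 9.215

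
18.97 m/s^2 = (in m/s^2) 18.97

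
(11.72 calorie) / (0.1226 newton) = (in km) 0.4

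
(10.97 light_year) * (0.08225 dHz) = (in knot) 1.659e+15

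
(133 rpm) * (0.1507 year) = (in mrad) 6.619e+10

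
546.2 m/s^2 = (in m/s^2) 546.2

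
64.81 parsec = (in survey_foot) 6.561e+18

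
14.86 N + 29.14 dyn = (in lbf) 3.341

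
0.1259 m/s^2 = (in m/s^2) 0.1259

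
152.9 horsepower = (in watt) 1.14e+05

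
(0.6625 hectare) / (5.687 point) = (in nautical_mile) 1783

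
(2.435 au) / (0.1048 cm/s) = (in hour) 9.655e+10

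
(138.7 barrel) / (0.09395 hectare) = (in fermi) 2.347e+13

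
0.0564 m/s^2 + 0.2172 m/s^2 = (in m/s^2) 0.2736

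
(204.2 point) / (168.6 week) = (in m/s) 7.065e-10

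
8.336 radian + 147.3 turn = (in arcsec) 1.926e+08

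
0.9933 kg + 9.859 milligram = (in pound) 2.19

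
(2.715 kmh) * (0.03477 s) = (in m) 0.02622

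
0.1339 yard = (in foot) 0.4017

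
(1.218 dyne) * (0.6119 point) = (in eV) 1.641e+10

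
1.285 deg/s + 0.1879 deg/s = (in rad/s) 0.02571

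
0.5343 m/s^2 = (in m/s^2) 0.5343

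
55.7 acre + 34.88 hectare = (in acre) 141.9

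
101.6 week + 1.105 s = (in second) 6.145e+07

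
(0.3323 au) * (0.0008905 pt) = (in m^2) 1.562e+04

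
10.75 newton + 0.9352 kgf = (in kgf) 2.031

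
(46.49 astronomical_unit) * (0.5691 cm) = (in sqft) 4.26e+11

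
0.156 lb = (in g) 70.76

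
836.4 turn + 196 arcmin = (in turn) 836.4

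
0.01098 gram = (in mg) 10.98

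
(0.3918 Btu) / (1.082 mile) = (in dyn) 2.374e+04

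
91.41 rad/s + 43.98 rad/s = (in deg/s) 7757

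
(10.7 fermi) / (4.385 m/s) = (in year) 7.738e-23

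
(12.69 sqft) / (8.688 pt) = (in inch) 1.514e+04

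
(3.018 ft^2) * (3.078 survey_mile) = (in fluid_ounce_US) 4.696e+07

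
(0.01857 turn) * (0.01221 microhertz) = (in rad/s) 1.425e-09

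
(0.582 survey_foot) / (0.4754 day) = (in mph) 9.661e-06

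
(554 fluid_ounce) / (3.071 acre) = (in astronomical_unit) 8.812e-18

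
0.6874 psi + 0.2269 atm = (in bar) 0.2773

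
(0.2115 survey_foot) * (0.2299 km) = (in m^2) 14.82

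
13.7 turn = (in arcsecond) 1.776e+07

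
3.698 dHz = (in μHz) 3.698e+05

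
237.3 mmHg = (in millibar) 316.4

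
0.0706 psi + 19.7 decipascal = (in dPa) 4887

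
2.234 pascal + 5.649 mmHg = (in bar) 0.007554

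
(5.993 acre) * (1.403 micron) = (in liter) 34.03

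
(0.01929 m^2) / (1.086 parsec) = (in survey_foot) 1.889e-18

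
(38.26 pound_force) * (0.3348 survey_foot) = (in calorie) 4.151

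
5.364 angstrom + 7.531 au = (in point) 3.194e+15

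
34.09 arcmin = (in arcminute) 34.09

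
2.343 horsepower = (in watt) 1747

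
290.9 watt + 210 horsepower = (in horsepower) 210.4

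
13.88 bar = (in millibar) 1.388e+04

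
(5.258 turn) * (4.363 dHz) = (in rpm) 137.6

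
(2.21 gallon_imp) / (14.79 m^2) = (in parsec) 2.201e-20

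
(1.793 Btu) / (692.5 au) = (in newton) 1.826e-11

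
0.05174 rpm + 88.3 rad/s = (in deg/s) 5060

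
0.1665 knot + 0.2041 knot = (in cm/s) 19.07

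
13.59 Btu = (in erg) 1.434e+11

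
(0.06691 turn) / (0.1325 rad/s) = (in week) 5.246e-06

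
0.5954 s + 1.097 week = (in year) 0.02104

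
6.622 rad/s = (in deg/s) 379.4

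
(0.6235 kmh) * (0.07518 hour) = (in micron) 4.687e+07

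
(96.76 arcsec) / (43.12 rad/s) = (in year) 3.45e-13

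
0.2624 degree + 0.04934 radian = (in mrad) 53.92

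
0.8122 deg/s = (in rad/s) 0.01418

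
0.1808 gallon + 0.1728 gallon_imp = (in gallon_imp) 0.3233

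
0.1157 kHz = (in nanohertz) 1.157e+11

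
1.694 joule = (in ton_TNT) 4.049e-10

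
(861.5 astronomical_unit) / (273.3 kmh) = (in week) 2.807e+06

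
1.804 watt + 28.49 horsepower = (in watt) 2.125e+04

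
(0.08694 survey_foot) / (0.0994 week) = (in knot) 8.568e-07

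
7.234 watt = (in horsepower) 0.009701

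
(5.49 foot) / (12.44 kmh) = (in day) 5.605e-06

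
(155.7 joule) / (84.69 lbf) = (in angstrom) 4.133e+09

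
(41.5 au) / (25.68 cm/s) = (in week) 3.997e+07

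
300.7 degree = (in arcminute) 1.804e+04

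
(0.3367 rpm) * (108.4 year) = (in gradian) 7.673e+09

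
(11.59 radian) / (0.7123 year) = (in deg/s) 2.956e-05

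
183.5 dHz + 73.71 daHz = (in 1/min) 4.533e+04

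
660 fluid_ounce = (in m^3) 0.01952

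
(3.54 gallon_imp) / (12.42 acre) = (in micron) 0.3202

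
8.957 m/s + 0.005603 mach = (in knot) 21.12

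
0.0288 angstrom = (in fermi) 2880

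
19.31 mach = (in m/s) 6575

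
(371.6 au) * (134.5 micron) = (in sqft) 8.048e+10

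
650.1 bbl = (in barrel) 650.1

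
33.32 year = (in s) 1.051e+09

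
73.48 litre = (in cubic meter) 0.07348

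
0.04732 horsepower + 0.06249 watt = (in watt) 35.35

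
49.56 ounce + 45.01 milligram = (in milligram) 1.405e+06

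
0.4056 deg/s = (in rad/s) 0.007079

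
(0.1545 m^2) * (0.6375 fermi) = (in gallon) 2.602e-14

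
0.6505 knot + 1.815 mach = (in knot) 1202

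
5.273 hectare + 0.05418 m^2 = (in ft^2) 5.676e+05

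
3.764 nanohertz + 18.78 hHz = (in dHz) 1.878e+04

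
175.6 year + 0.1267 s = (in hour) 1.538e+06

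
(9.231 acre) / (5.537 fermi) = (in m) 6.747e+18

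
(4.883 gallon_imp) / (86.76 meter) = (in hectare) 2.559e-08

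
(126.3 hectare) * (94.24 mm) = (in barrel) 7.486e+05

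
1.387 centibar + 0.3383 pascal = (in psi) 0.2012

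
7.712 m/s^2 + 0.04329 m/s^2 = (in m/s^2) 7.755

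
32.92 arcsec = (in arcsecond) 32.92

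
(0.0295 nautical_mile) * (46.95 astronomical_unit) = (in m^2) 3.837e+14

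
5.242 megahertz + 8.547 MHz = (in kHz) 1.379e+04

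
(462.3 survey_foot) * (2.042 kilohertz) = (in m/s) 2.877e+05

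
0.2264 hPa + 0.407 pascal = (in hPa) 0.2305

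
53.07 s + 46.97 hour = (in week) 0.2797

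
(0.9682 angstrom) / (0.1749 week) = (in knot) 1.779e-15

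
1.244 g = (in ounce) 0.04388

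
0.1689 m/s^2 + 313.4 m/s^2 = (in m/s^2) 313.6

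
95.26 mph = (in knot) 82.78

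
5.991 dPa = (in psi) 8.689e-05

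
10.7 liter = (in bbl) 0.0673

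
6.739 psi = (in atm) 0.4586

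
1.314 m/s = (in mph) 2.939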